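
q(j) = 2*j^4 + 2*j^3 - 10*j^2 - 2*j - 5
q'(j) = 8*j^3 + 6*j^2 - 20*j - 2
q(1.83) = -7.46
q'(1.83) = 30.52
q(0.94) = -12.49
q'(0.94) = -8.85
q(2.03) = 0.43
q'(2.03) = 49.05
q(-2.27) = -22.28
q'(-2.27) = -19.26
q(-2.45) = -17.48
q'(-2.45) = -34.63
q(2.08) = 3.01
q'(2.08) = 54.35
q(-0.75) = -9.34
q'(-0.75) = 13.00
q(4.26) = 618.29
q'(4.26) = 640.16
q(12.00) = 43459.00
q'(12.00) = 14446.00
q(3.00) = 115.00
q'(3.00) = 208.00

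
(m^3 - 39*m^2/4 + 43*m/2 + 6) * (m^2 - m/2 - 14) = m^5 - 41*m^4/4 + 99*m^3/8 + 527*m^2/4 - 304*m - 84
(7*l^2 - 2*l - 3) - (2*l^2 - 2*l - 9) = 5*l^2 + 6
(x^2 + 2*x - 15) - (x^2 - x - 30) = 3*x + 15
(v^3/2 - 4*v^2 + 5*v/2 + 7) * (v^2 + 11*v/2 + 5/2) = v^5/2 - 5*v^4/4 - 73*v^3/4 + 43*v^2/4 + 179*v/4 + 35/2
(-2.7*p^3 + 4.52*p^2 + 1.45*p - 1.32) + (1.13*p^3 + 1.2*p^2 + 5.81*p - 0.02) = -1.57*p^3 + 5.72*p^2 + 7.26*p - 1.34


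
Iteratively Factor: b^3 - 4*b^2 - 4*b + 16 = (b - 2)*(b^2 - 2*b - 8) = (b - 2)*(b + 2)*(b - 4)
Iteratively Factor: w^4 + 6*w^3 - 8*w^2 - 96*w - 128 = (w + 4)*(w^3 + 2*w^2 - 16*w - 32) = (w + 4)^2*(w^2 - 2*w - 8) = (w - 4)*(w + 4)^2*(w + 2)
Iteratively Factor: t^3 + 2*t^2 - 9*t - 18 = (t + 2)*(t^2 - 9) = (t - 3)*(t + 2)*(t + 3)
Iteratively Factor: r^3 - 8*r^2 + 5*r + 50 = (r - 5)*(r^2 - 3*r - 10) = (r - 5)*(r + 2)*(r - 5)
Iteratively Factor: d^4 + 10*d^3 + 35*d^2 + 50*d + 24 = (d + 4)*(d^3 + 6*d^2 + 11*d + 6) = (d + 2)*(d + 4)*(d^2 + 4*d + 3) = (d + 2)*(d + 3)*(d + 4)*(d + 1)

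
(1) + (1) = 2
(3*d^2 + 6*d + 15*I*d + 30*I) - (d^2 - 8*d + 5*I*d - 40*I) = 2*d^2 + 14*d + 10*I*d + 70*I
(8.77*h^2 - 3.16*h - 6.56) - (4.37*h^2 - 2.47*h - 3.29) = 4.4*h^2 - 0.69*h - 3.27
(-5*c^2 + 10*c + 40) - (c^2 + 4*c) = -6*c^2 + 6*c + 40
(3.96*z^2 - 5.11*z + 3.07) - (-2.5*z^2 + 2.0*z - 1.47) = 6.46*z^2 - 7.11*z + 4.54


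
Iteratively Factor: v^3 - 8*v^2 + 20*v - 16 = (v - 2)*(v^2 - 6*v + 8) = (v - 4)*(v - 2)*(v - 2)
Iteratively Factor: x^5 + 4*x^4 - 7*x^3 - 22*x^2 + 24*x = (x + 4)*(x^4 - 7*x^2 + 6*x) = x*(x + 4)*(x^3 - 7*x + 6) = x*(x - 2)*(x + 4)*(x^2 + 2*x - 3) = x*(x - 2)*(x - 1)*(x + 4)*(x + 3)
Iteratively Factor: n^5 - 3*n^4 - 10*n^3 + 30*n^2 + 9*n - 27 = (n - 1)*(n^4 - 2*n^3 - 12*n^2 + 18*n + 27) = (n - 1)*(n + 1)*(n^3 - 3*n^2 - 9*n + 27) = (n - 3)*(n - 1)*(n + 1)*(n^2 - 9) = (n - 3)*(n - 1)*(n + 1)*(n + 3)*(n - 3)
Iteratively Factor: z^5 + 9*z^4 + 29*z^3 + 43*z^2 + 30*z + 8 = (z + 4)*(z^4 + 5*z^3 + 9*z^2 + 7*z + 2) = (z + 2)*(z + 4)*(z^3 + 3*z^2 + 3*z + 1) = (z + 1)*(z + 2)*(z + 4)*(z^2 + 2*z + 1) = (z + 1)^2*(z + 2)*(z + 4)*(z + 1)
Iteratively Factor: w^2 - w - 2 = (w + 1)*(w - 2)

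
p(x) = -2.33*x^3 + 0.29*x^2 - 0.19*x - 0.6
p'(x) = -6.99*x^2 + 0.58*x - 0.19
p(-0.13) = -0.57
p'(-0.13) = -0.38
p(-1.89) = 16.53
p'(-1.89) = -26.26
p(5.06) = -296.00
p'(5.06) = -176.22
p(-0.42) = -0.30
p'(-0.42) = -1.67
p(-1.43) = 7.08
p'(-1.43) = -15.31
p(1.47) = -7.65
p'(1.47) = -14.44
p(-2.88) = 58.01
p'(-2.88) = -59.84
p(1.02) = -2.96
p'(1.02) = -6.87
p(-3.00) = 65.49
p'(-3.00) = -64.84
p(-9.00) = 1723.17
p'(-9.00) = -571.60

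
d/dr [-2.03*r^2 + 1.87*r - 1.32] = 1.87 - 4.06*r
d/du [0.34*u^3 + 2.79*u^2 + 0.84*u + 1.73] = 1.02*u^2 + 5.58*u + 0.84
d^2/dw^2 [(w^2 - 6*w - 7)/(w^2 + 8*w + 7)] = -28/(w^3 + 21*w^2 + 147*w + 343)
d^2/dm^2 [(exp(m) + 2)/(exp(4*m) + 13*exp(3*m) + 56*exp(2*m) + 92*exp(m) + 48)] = (9*exp(5*m) + 121*exp(4*m) + 552*exp(3*m) + 906*exp(2*m) + 100*exp(m) - 816)*exp(m)/(exp(9*m) + 33*exp(8*m) + 465*exp(7*m) + 3647*exp(6*m) + 17394*exp(5*m) + 51756*exp(4*m) + 94888*exp(3*m) + 102240*exp(2*m) + 58752*exp(m) + 13824)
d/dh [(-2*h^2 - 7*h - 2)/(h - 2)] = 2*(-h^2 + 4*h + 8)/(h^2 - 4*h + 4)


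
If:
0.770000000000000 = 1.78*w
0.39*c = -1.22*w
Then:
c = -1.35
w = 0.43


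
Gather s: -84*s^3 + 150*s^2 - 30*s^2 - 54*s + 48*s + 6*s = -84*s^3 + 120*s^2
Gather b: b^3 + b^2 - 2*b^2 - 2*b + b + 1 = b^3 - b^2 - b + 1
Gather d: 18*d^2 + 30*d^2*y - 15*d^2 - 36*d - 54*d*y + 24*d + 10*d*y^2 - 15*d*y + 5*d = d^2*(30*y + 3) + d*(10*y^2 - 69*y - 7)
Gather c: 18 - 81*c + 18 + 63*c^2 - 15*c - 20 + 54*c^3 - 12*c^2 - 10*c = 54*c^3 + 51*c^2 - 106*c + 16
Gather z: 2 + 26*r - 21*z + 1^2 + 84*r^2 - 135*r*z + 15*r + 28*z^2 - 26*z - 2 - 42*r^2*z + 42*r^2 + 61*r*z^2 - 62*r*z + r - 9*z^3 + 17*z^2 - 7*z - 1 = 126*r^2 + 42*r - 9*z^3 + z^2*(61*r + 45) + z*(-42*r^2 - 197*r - 54)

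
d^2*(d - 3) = d^3 - 3*d^2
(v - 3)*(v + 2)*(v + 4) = v^3 + 3*v^2 - 10*v - 24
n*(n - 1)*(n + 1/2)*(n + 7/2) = n^4 + 3*n^3 - 9*n^2/4 - 7*n/4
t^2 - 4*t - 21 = (t - 7)*(t + 3)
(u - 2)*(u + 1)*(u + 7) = u^3 + 6*u^2 - 9*u - 14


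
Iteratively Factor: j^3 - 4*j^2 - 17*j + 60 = (j - 3)*(j^2 - j - 20) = (j - 5)*(j - 3)*(j + 4)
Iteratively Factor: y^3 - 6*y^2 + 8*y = (y - 2)*(y^2 - 4*y) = (y - 4)*(y - 2)*(y)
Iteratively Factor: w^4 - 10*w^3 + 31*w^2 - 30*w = (w - 5)*(w^3 - 5*w^2 + 6*w) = (w - 5)*(w - 3)*(w^2 - 2*w) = w*(w - 5)*(w - 3)*(w - 2)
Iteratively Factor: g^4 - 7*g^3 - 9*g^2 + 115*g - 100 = (g - 1)*(g^3 - 6*g^2 - 15*g + 100) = (g - 5)*(g - 1)*(g^2 - g - 20) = (g - 5)^2*(g - 1)*(g + 4)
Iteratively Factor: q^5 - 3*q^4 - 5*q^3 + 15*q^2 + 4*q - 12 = (q + 2)*(q^4 - 5*q^3 + 5*q^2 + 5*q - 6) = (q - 1)*(q + 2)*(q^3 - 4*q^2 + q + 6) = (q - 2)*(q - 1)*(q + 2)*(q^2 - 2*q - 3) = (q - 2)*(q - 1)*(q + 1)*(q + 2)*(q - 3)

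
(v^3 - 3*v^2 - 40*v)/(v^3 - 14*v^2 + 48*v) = (v + 5)/(v - 6)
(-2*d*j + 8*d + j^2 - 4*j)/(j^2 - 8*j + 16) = (-2*d + j)/(j - 4)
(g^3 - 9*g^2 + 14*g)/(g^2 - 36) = g*(g^2 - 9*g + 14)/(g^2 - 36)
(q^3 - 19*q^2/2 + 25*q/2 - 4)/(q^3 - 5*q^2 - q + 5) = (q^2 - 17*q/2 + 4)/(q^2 - 4*q - 5)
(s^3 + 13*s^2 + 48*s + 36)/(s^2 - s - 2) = (s^2 + 12*s + 36)/(s - 2)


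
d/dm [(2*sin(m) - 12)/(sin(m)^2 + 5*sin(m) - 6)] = 2*(12*sin(m) + cos(m)^2 + 23)*cos(m)/(sin(m)^2 + 5*sin(m) - 6)^2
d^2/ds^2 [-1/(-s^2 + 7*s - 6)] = 2*(-s^2 + 7*s + (2*s - 7)^2 - 6)/(s^2 - 7*s + 6)^3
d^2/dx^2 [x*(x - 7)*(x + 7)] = 6*x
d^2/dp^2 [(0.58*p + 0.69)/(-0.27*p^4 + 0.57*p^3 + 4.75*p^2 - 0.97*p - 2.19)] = (-0.507384*p^7 + 0.422172*p^6 + 6.518178*p^5 + 4.72779*p^4 - 50.568428*p^3 - 94.911948*p^2 - 22.293612*p - 13.189704)/(0.019683*p^12 - 0.124659*p^11 - 0.775656*p^10 + 4.413096*p^9 + 13.229055*p^8 - 47.122812*p^7 - 105.369553*p^6 + 103.065852*p^5 + 131.447535*p^4 - 67.831208*p^3 - 62.162712*p^2 + 13.956651*p + 10.503459)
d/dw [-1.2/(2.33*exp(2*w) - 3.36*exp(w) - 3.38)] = (5.592*exp(w) - 4.032)*exp(w)/(-2.33*exp(2*w) + 3.36*exp(w) + 3.38)^2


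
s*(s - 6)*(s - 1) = s^3 - 7*s^2 + 6*s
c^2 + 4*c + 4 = (c + 2)^2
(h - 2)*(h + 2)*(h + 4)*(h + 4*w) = h^4 + 4*h^3*w + 4*h^3 + 16*h^2*w - 4*h^2 - 16*h*w - 16*h - 64*w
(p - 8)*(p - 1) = p^2 - 9*p + 8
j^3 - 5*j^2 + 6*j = j*(j - 3)*(j - 2)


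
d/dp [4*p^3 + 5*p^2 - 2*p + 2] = 12*p^2 + 10*p - 2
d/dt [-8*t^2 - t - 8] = -16*t - 1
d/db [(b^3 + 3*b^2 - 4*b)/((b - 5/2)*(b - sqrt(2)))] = 2*(2*b*(b - sqrt(2))*(-b^2 - 3*b + 4) + b*(2*b - 5)*(-b^2 - 3*b + 4) + (b - sqrt(2))*(2*b - 5)*(3*b^2 + 6*b - 4))/((b - sqrt(2))^2*(2*b - 5)^2)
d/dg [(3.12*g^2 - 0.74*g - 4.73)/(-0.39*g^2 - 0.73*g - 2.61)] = (-2.5662*g^2 - 19.9758*g - 1.5215)/(0.1521*g^4 + 0.5694*g^3 + 2.5687*g^2 + 3.8106*g + 6.8121)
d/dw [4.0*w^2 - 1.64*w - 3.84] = 8.0*w - 1.64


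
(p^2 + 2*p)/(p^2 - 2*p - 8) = p/(p - 4)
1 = 1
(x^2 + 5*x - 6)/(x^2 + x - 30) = (x - 1)/(x - 5)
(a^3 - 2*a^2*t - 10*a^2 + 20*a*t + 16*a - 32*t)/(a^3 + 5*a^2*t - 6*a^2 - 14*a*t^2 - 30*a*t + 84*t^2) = (a^2 - 10*a + 16)/(a^2 + 7*a*t - 6*a - 42*t)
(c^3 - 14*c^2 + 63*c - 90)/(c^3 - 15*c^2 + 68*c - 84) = (c^2 - 8*c + 15)/(c^2 - 9*c + 14)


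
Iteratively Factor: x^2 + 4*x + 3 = (x + 1)*(x + 3)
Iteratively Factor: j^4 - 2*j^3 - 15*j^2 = (j)*(j^3 - 2*j^2 - 15*j) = j*(j + 3)*(j^2 - 5*j) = j*(j - 5)*(j + 3)*(j)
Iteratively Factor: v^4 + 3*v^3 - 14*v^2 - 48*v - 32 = (v + 1)*(v^3 + 2*v^2 - 16*v - 32) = (v + 1)*(v + 4)*(v^2 - 2*v - 8) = (v + 1)*(v + 2)*(v + 4)*(v - 4)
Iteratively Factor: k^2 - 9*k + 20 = (k - 4)*(k - 5)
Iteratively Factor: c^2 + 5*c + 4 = (c + 1)*(c + 4)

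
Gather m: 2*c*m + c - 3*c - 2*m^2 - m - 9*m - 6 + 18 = -2*c - 2*m^2 + m*(2*c - 10) + 12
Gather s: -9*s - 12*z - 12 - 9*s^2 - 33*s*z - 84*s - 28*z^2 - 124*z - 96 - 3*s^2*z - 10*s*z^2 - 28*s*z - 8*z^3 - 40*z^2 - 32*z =s^2*(-3*z - 9) + s*(-10*z^2 - 61*z - 93) - 8*z^3 - 68*z^2 - 168*z - 108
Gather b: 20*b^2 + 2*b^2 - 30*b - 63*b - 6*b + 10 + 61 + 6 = 22*b^2 - 99*b + 77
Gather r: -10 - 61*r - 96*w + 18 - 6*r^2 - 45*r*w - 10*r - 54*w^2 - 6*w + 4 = -6*r^2 + r*(-45*w - 71) - 54*w^2 - 102*w + 12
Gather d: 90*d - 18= 90*d - 18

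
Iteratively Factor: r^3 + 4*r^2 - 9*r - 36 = (r + 3)*(r^2 + r - 12) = (r - 3)*(r + 3)*(r + 4)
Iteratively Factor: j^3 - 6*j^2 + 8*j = (j - 4)*(j^2 - 2*j) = j*(j - 4)*(j - 2)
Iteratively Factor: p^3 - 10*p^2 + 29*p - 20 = (p - 5)*(p^2 - 5*p + 4) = (p - 5)*(p - 4)*(p - 1)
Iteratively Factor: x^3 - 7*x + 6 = (x - 1)*(x^2 + x - 6) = (x - 1)*(x + 3)*(x - 2)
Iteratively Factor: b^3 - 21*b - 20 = (b + 4)*(b^2 - 4*b - 5) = (b + 1)*(b + 4)*(b - 5)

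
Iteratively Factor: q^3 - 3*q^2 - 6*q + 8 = (q + 2)*(q^2 - 5*q + 4) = (q - 1)*(q + 2)*(q - 4)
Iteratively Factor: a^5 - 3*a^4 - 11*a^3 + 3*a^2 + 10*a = (a)*(a^4 - 3*a^3 - 11*a^2 + 3*a + 10) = a*(a + 2)*(a^3 - 5*a^2 - a + 5) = a*(a - 5)*(a + 2)*(a^2 - 1) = a*(a - 5)*(a + 1)*(a + 2)*(a - 1)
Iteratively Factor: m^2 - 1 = (m + 1)*(m - 1)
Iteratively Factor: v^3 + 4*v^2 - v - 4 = (v - 1)*(v^2 + 5*v + 4) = (v - 1)*(v + 1)*(v + 4)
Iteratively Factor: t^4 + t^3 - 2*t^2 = (t)*(t^3 + t^2 - 2*t) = t*(t - 1)*(t^2 + 2*t) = t^2*(t - 1)*(t + 2)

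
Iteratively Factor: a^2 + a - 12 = (a - 3)*(a + 4)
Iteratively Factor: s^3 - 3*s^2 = (s)*(s^2 - 3*s) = s*(s - 3)*(s)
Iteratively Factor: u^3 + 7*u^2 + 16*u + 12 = (u + 2)*(u^2 + 5*u + 6) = (u + 2)*(u + 3)*(u + 2)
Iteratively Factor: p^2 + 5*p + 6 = (p + 3)*(p + 2)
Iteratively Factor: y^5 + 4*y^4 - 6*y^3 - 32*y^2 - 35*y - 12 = (y + 1)*(y^4 + 3*y^3 - 9*y^2 - 23*y - 12) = (y - 3)*(y + 1)*(y^3 + 6*y^2 + 9*y + 4) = (y - 3)*(y + 1)^2*(y^2 + 5*y + 4) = (y - 3)*(y + 1)^3*(y + 4)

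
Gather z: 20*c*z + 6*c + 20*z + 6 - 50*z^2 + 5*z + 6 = 6*c - 50*z^2 + z*(20*c + 25) + 12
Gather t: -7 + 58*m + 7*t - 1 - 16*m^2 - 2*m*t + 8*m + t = -16*m^2 + 66*m + t*(8 - 2*m) - 8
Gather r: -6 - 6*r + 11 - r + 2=7 - 7*r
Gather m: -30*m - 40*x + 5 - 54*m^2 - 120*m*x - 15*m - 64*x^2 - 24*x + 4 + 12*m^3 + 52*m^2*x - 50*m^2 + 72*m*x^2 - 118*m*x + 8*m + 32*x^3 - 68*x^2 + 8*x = 12*m^3 + m^2*(52*x - 104) + m*(72*x^2 - 238*x - 37) + 32*x^3 - 132*x^2 - 56*x + 9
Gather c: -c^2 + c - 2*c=-c^2 - c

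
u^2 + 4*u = u*(u + 4)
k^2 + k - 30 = (k - 5)*(k + 6)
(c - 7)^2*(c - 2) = c^3 - 16*c^2 + 77*c - 98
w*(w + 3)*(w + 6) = w^3 + 9*w^2 + 18*w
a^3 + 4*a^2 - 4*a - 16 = (a - 2)*(a + 2)*(a + 4)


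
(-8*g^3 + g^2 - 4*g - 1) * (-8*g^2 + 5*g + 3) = 64*g^5 - 48*g^4 + 13*g^3 - 9*g^2 - 17*g - 3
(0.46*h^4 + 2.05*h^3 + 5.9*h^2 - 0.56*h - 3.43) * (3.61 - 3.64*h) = -1.6744*h^5 - 5.8014*h^4 - 14.0755*h^3 + 23.3374*h^2 + 10.4636*h - 12.3823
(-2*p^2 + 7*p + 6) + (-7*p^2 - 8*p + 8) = -9*p^2 - p + 14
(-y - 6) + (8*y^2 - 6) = 8*y^2 - y - 12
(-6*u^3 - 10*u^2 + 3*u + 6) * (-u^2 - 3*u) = 6*u^5 + 28*u^4 + 27*u^3 - 15*u^2 - 18*u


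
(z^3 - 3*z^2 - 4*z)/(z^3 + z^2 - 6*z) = (z^2 - 3*z - 4)/(z^2 + z - 6)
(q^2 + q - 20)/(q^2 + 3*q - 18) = (q^2 + q - 20)/(q^2 + 3*q - 18)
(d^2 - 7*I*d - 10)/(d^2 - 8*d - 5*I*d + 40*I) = (d - 2*I)/(d - 8)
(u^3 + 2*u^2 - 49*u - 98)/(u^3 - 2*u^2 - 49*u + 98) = (u + 2)/(u - 2)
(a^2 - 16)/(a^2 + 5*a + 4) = (a - 4)/(a + 1)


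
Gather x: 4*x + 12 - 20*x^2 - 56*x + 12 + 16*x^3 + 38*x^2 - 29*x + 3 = 16*x^3 + 18*x^2 - 81*x + 27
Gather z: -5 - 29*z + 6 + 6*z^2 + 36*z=6*z^2 + 7*z + 1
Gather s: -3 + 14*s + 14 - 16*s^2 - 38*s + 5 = -16*s^2 - 24*s + 16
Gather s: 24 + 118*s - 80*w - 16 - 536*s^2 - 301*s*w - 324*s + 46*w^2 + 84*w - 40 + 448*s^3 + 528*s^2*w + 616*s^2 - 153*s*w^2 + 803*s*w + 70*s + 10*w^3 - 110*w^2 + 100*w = 448*s^3 + s^2*(528*w + 80) + s*(-153*w^2 + 502*w - 136) + 10*w^3 - 64*w^2 + 104*w - 32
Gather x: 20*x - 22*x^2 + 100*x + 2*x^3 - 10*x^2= 2*x^3 - 32*x^2 + 120*x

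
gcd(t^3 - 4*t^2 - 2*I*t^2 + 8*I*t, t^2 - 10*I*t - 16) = t - 2*I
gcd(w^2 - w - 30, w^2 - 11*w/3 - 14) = w - 6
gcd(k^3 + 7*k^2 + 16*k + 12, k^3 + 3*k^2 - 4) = k^2 + 4*k + 4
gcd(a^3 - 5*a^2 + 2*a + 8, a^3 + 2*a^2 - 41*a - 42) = a + 1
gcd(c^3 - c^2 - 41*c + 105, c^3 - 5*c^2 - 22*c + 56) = 1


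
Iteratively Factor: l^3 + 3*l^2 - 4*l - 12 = (l + 3)*(l^2 - 4) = (l + 2)*(l + 3)*(l - 2)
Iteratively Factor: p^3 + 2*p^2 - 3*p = (p + 3)*(p^2 - p) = (p - 1)*(p + 3)*(p)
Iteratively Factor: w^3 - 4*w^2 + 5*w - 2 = (w - 1)*(w^2 - 3*w + 2) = (w - 2)*(w - 1)*(w - 1)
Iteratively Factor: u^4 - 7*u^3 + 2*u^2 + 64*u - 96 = (u - 4)*(u^3 - 3*u^2 - 10*u + 24) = (u - 4)*(u - 2)*(u^2 - u - 12) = (u - 4)^2*(u - 2)*(u + 3)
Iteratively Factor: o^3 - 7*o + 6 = (o + 3)*(o^2 - 3*o + 2) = (o - 1)*(o + 3)*(o - 2)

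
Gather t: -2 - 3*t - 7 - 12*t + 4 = -15*t - 5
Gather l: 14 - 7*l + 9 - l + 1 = 24 - 8*l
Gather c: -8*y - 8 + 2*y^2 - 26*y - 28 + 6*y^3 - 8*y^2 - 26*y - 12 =6*y^3 - 6*y^2 - 60*y - 48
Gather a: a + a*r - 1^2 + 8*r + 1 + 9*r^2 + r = a*(r + 1) + 9*r^2 + 9*r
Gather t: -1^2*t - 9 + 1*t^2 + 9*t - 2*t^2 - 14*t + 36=-t^2 - 6*t + 27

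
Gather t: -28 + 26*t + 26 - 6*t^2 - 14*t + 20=-6*t^2 + 12*t + 18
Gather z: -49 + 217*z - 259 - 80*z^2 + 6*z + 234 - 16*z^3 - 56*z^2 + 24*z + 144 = -16*z^3 - 136*z^2 + 247*z + 70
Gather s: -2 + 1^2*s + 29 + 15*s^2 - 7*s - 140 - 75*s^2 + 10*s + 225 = -60*s^2 + 4*s + 112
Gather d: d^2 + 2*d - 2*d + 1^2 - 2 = d^2 - 1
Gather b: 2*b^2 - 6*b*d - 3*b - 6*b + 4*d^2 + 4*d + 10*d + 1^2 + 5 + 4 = 2*b^2 + b*(-6*d - 9) + 4*d^2 + 14*d + 10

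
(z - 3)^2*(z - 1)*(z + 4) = z^4 - 3*z^3 - 13*z^2 + 51*z - 36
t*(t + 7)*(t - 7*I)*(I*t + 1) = I*t^4 + 8*t^3 + 7*I*t^3 + 56*t^2 - 7*I*t^2 - 49*I*t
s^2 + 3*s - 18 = (s - 3)*(s + 6)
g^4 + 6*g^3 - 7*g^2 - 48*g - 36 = (g - 3)*(g + 1)*(g + 2)*(g + 6)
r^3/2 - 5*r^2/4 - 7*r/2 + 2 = (r/2 + 1)*(r - 4)*(r - 1/2)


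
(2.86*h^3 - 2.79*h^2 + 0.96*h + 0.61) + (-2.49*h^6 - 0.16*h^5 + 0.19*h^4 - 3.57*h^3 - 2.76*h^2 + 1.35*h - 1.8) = -2.49*h^6 - 0.16*h^5 + 0.19*h^4 - 0.71*h^3 - 5.55*h^2 + 2.31*h - 1.19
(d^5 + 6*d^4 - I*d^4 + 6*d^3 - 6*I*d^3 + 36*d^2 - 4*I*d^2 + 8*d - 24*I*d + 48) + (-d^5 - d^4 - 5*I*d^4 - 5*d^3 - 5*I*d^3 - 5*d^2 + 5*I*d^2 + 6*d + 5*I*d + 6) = 5*d^4 - 6*I*d^4 + d^3 - 11*I*d^3 + 31*d^2 + I*d^2 + 14*d - 19*I*d + 54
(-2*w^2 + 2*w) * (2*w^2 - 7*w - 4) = -4*w^4 + 18*w^3 - 6*w^2 - 8*w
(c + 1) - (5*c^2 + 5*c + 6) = -5*c^2 - 4*c - 5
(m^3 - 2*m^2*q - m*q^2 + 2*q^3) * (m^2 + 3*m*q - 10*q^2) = m^5 + m^4*q - 17*m^3*q^2 + 19*m^2*q^3 + 16*m*q^4 - 20*q^5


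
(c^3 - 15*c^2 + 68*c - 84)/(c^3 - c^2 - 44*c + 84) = (c - 7)/(c + 7)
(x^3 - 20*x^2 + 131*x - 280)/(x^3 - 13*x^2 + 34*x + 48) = (x^2 - 12*x + 35)/(x^2 - 5*x - 6)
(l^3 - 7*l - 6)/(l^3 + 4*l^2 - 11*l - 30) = (l + 1)/(l + 5)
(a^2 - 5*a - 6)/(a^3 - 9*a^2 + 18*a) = (a + 1)/(a*(a - 3))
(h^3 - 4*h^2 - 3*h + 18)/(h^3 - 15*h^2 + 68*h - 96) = (h^2 - h - 6)/(h^2 - 12*h + 32)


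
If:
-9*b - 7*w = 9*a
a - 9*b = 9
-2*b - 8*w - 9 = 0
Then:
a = 1089/706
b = -585/706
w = -324/353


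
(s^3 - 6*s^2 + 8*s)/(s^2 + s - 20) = s*(s - 2)/(s + 5)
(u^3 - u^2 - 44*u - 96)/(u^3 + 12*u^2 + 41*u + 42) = (u^2 - 4*u - 32)/(u^2 + 9*u + 14)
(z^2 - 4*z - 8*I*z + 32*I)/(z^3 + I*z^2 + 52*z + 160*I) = (z - 4)/(z^2 + 9*I*z - 20)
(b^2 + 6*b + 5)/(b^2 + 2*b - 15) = (b + 1)/(b - 3)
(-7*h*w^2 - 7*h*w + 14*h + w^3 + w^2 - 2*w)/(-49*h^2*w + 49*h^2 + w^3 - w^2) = (w + 2)/(7*h + w)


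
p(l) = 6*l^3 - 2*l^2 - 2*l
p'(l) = 18*l^2 - 4*l - 2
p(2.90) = 123.71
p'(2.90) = 137.78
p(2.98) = 135.06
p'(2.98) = 145.93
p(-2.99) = -172.29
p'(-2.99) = 170.88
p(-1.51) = -22.20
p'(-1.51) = 45.08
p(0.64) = -0.53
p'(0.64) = 2.81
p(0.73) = -0.19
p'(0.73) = 4.67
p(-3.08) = -188.12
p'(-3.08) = 181.08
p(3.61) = 248.99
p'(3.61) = 218.14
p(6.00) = 1212.00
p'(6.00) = 622.00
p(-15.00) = -20670.00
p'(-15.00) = 4108.00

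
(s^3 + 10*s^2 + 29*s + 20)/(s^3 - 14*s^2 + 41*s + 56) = (s^2 + 9*s + 20)/(s^2 - 15*s + 56)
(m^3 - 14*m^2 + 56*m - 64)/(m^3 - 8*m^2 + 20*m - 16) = (m - 8)/(m - 2)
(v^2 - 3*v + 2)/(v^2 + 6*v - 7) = (v - 2)/(v + 7)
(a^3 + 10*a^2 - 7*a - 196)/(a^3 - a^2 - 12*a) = (a^2 + 14*a + 49)/(a*(a + 3))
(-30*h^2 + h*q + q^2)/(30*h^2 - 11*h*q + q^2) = (6*h + q)/(-6*h + q)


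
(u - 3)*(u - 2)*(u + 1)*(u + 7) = u^4 + 3*u^3 - 27*u^2 + 13*u + 42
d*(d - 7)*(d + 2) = d^3 - 5*d^2 - 14*d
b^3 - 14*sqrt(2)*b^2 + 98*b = b*(b - 7*sqrt(2))^2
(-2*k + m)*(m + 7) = -2*k*m - 14*k + m^2 + 7*m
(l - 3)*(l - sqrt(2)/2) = l^2 - 3*l - sqrt(2)*l/2 + 3*sqrt(2)/2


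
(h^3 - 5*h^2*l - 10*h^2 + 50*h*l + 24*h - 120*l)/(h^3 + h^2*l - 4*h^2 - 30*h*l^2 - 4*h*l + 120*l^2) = (h - 6)/(h + 6*l)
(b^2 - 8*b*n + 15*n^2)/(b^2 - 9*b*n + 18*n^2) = (b - 5*n)/(b - 6*n)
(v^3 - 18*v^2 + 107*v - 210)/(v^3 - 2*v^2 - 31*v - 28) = (v^2 - 11*v + 30)/(v^2 + 5*v + 4)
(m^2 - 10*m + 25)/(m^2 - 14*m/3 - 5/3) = 3*(m - 5)/(3*m + 1)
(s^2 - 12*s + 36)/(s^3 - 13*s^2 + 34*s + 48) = (s - 6)/(s^2 - 7*s - 8)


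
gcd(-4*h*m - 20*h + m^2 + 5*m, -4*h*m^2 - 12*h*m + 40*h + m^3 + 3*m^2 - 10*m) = 4*h*m + 20*h - m^2 - 5*m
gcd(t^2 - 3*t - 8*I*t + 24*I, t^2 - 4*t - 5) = 1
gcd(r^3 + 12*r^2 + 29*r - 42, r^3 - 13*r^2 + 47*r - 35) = r - 1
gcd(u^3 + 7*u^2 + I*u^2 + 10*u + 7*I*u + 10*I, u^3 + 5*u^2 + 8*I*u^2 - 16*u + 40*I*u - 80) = u + 5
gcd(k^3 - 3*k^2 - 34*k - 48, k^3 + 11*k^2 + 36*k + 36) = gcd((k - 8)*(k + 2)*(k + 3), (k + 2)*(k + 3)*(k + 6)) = k^2 + 5*k + 6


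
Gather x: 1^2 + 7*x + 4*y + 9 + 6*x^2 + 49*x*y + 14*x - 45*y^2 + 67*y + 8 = 6*x^2 + x*(49*y + 21) - 45*y^2 + 71*y + 18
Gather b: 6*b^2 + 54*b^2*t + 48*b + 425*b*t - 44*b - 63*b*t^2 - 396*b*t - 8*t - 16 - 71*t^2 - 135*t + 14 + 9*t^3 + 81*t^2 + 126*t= b^2*(54*t + 6) + b*(-63*t^2 + 29*t + 4) + 9*t^3 + 10*t^2 - 17*t - 2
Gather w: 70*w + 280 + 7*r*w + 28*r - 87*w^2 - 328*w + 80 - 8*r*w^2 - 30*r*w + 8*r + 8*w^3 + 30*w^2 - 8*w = 36*r + 8*w^3 + w^2*(-8*r - 57) + w*(-23*r - 266) + 360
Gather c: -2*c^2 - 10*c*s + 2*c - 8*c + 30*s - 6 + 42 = -2*c^2 + c*(-10*s - 6) + 30*s + 36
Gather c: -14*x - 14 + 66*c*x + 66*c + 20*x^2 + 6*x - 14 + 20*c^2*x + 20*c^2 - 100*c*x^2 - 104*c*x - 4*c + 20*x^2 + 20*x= c^2*(20*x + 20) + c*(-100*x^2 - 38*x + 62) + 40*x^2 + 12*x - 28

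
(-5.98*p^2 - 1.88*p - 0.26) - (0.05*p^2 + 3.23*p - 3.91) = -6.03*p^2 - 5.11*p + 3.65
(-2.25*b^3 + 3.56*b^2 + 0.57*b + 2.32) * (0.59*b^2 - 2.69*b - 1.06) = -1.3275*b^5 + 8.1529*b^4 - 6.8551*b^3 - 3.9381*b^2 - 6.845*b - 2.4592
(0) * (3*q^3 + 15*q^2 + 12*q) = 0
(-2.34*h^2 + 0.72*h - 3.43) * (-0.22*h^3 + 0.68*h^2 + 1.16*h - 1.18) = 0.5148*h^5 - 1.7496*h^4 - 1.4702*h^3 + 1.264*h^2 - 4.8284*h + 4.0474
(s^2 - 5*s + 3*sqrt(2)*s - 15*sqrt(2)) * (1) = s^2 - 5*s + 3*sqrt(2)*s - 15*sqrt(2)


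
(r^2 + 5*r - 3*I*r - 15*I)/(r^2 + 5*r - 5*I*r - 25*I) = (r - 3*I)/(r - 5*I)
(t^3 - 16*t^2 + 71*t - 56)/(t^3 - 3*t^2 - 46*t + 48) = (t - 7)/(t + 6)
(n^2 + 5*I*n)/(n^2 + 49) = n*(n + 5*I)/(n^2 + 49)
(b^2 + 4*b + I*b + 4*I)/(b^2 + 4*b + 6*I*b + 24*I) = (b + I)/(b + 6*I)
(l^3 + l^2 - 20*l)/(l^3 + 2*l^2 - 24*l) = (l + 5)/(l + 6)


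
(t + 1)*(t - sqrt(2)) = t^2 - sqrt(2)*t + t - sqrt(2)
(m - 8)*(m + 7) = m^2 - m - 56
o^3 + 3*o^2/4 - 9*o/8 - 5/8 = (o - 1)*(o + 1/2)*(o + 5/4)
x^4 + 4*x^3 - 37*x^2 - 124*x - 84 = (x - 6)*(x + 1)*(x + 2)*(x + 7)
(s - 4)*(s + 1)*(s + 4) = s^3 + s^2 - 16*s - 16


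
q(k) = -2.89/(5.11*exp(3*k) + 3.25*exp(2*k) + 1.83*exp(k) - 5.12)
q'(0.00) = 2.66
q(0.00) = -0.57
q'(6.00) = 0.00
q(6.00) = 0.00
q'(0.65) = 0.18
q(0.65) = -0.06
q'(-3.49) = 0.01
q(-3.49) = 0.57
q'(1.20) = 0.04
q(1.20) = -0.01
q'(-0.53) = 5.31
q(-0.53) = 1.54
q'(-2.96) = 0.01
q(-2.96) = 0.58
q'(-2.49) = 0.02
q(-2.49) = 0.58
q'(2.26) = 0.00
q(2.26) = -0.00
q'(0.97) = 0.07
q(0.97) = -0.02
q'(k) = -2.89*(-15.33*exp(3*k) - 6.5*exp(2*k) - 1.83*exp(k))/(5.11*exp(3*k) + 3.25*exp(2*k) + 1.83*exp(k) - 5.12)^2 = (44.3037*exp(2*k) + 18.785*exp(k) + 5.2887)*exp(k)/(5.11*exp(3*k) + 3.25*exp(2*k) + 1.83*exp(k) - 5.12)^2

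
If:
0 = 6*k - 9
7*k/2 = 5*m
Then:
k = 3/2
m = 21/20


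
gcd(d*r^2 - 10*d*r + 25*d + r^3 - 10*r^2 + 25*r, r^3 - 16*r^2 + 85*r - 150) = r^2 - 10*r + 25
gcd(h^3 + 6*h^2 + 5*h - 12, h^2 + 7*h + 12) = h^2 + 7*h + 12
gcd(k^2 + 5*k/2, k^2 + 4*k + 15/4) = k + 5/2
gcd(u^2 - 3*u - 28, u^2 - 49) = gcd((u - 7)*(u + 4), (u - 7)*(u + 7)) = u - 7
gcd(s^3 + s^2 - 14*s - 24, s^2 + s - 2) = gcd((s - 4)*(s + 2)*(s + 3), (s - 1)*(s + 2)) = s + 2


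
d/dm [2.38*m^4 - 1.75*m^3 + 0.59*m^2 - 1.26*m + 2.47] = 9.52*m^3 - 5.25*m^2 + 1.18*m - 1.26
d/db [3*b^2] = 6*b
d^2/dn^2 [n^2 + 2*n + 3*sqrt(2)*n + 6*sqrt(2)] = 2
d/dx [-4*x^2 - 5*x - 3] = -8*x - 5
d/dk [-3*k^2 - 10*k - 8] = -6*k - 10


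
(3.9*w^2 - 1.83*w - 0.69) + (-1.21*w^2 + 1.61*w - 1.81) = 2.69*w^2 - 0.22*w - 2.5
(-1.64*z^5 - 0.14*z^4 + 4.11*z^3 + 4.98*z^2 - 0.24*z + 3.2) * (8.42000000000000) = -13.8088*z^5 - 1.1788*z^4 + 34.6062*z^3 + 41.9316*z^2 - 2.0208*z + 26.944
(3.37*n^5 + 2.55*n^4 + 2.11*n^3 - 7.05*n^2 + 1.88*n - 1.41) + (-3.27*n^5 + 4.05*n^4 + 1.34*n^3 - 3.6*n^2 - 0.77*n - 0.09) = 0.1*n^5 + 6.6*n^4 + 3.45*n^3 - 10.65*n^2 + 1.11*n - 1.5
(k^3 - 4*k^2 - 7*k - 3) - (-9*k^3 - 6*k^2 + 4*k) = 10*k^3 + 2*k^2 - 11*k - 3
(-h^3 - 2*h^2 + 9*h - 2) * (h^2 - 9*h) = -h^5 + 7*h^4 + 27*h^3 - 83*h^2 + 18*h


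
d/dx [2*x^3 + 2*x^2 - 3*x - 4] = 6*x^2 + 4*x - 3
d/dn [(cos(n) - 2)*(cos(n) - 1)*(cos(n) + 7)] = (-3*cos(n)^2 - 8*cos(n) + 19)*sin(n)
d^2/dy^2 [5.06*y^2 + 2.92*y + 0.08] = 10.1200000000000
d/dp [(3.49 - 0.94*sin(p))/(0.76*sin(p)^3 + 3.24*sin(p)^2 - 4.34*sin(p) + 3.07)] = (1.4288*sin(p)^3 - 4.9116*sin(p)^2 - 22.6152*sin(p) + 12.2608)*cos(p)/(0.5776*sin(p)^6 + 4.9248*sin(p)^5 + 3.9008*sin(p)^4 - 23.4568*sin(p)^3 + 38.7292*sin(p)^2 - 26.6476*sin(p) + 9.4249)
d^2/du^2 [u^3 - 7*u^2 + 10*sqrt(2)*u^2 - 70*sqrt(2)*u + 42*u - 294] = 6*u - 14 + 20*sqrt(2)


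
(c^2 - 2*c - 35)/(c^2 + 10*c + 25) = (c - 7)/(c + 5)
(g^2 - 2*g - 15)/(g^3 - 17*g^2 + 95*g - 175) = (g + 3)/(g^2 - 12*g + 35)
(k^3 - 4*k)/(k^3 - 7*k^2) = (k^2 - 4)/(k*(k - 7))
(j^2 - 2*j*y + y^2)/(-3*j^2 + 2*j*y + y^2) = (-j + y)/(3*j + y)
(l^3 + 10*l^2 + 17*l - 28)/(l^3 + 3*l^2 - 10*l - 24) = (l^2 + 6*l - 7)/(l^2 - l - 6)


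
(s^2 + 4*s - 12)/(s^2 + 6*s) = (s - 2)/s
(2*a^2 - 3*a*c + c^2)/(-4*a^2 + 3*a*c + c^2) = (-2*a + c)/(4*a + c)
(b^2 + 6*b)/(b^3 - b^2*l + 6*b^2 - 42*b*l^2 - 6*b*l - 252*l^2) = b/(b^2 - b*l - 42*l^2)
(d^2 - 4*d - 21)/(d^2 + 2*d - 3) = (d - 7)/(d - 1)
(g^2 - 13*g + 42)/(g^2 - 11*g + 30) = (g - 7)/(g - 5)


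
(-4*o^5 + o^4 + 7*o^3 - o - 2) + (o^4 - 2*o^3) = -4*o^5 + 2*o^4 + 5*o^3 - o - 2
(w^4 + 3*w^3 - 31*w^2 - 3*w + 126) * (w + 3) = w^5 + 6*w^4 - 22*w^3 - 96*w^2 + 117*w + 378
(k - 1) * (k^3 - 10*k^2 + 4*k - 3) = k^4 - 11*k^3 + 14*k^2 - 7*k + 3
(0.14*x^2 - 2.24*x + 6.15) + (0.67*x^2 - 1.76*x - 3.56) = 0.81*x^2 - 4.0*x + 2.59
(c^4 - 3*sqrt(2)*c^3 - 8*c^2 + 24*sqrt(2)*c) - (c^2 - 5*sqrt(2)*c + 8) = c^4 - 3*sqrt(2)*c^3 - 9*c^2 + 29*sqrt(2)*c - 8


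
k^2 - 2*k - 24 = (k - 6)*(k + 4)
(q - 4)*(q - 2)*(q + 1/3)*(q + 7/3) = q^4 - 10*q^3/3 - 65*q^2/9 + 50*q/3 + 56/9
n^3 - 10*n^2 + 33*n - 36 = (n - 4)*(n - 3)^2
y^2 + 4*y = y*(y + 4)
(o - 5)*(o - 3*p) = o^2 - 3*o*p - 5*o + 15*p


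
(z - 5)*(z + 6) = z^2 + z - 30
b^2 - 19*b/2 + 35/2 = (b - 7)*(b - 5/2)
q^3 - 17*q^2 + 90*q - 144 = (q - 8)*(q - 6)*(q - 3)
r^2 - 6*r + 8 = (r - 4)*(r - 2)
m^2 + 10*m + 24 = (m + 4)*(m + 6)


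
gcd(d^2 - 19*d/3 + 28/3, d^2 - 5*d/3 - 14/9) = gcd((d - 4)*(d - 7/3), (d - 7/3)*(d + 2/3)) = d - 7/3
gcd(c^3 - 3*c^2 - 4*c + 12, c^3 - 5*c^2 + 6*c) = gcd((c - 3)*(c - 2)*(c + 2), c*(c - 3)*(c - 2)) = c^2 - 5*c + 6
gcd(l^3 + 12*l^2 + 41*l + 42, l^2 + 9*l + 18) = l + 3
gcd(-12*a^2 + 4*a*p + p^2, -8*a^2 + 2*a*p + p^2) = -2*a + p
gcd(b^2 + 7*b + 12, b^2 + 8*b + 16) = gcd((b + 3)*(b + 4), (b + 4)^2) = b + 4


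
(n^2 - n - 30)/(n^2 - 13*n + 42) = (n + 5)/(n - 7)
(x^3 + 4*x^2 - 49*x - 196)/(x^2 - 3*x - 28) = x + 7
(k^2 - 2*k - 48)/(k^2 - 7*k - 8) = (k + 6)/(k + 1)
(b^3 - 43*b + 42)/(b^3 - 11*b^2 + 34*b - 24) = (b + 7)/(b - 4)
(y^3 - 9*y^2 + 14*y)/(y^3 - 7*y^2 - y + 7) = y*(y - 2)/(y^2 - 1)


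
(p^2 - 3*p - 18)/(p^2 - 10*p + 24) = (p + 3)/(p - 4)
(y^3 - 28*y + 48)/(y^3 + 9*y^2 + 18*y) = (y^2 - 6*y + 8)/(y*(y + 3))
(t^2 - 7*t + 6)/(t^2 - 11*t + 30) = (t - 1)/(t - 5)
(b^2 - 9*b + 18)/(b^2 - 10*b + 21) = (b - 6)/(b - 7)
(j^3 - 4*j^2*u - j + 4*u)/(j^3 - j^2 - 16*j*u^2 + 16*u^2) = (j + 1)/(j + 4*u)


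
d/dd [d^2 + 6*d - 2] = 2*d + 6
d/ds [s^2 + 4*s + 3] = 2*s + 4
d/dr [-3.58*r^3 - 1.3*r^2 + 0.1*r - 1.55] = -10.74*r^2 - 2.6*r + 0.1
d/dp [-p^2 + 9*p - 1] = 9 - 2*p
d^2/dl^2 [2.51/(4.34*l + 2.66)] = 94.554712/(4.34*l + 2.66)^3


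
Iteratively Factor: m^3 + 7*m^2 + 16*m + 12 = (m + 2)*(m^2 + 5*m + 6) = (m + 2)^2*(m + 3)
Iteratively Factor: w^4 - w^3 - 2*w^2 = (w - 2)*(w^3 + w^2) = w*(w - 2)*(w^2 + w) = w*(w - 2)*(w + 1)*(w)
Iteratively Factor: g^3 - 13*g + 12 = (g - 1)*(g^2 + g - 12) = (g - 1)*(g + 4)*(g - 3)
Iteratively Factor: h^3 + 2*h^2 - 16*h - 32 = (h + 4)*(h^2 - 2*h - 8) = (h + 2)*(h + 4)*(h - 4)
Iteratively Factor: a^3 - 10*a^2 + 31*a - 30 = (a - 3)*(a^2 - 7*a + 10) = (a - 3)*(a - 2)*(a - 5)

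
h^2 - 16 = (h - 4)*(h + 4)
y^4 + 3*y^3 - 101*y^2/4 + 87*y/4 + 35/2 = (y - 5/2)*(y - 2)*(y + 1/2)*(y + 7)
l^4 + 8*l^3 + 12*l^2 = l^2*(l + 2)*(l + 6)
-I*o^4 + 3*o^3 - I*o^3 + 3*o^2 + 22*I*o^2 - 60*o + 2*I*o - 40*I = (o - 4)*(o + 5)*(o + 2*I)*(-I*o + 1)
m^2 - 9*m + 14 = (m - 7)*(m - 2)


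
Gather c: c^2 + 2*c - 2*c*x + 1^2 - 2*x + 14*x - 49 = c^2 + c*(2 - 2*x) + 12*x - 48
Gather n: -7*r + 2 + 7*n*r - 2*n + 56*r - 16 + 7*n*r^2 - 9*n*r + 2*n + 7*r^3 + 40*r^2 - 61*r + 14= n*(7*r^2 - 2*r) + 7*r^3 + 40*r^2 - 12*r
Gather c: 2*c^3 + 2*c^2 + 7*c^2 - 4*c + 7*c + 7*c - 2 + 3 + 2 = 2*c^3 + 9*c^2 + 10*c + 3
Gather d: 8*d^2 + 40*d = 8*d^2 + 40*d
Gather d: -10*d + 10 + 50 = 60 - 10*d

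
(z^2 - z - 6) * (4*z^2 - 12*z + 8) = 4*z^4 - 16*z^3 - 4*z^2 + 64*z - 48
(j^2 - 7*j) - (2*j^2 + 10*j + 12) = -j^2 - 17*j - 12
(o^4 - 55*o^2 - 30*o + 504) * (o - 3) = o^5 - 3*o^4 - 55*o^3 + 135*o^2 + 594*o - 1512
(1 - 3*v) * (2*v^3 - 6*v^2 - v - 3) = -6*v^4 + 20*v^3 - 3*v^2 + 8*v - 3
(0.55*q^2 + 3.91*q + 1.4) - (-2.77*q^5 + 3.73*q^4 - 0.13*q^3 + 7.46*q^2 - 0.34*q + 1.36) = 2.77*q^5 - 3.73*q^4 + 0.13*q^3 - 6.91*q^2 + 4.25*q + 0.0399999999999998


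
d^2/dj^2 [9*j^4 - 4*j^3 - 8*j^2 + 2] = 108*j^2 - 24*j - 16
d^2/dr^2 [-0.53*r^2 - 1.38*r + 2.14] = -1.06000000000000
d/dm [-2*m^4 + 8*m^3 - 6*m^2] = 4*m*(-2*m^2 + 6*m - 3)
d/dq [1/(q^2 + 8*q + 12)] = 2*(-q - 4)/(q^2 + 8*q + 12)^2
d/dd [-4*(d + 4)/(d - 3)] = 28/(d - 3)^2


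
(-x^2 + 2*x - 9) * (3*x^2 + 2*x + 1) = -3*x^4 + 4*x^3 - 24*x^2 - 16*x - 9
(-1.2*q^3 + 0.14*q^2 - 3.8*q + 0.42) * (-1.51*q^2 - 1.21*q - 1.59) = 1.812*q^5 + 1.2406*q^4 + 7.4766*q^3 + 3.7412*q^2 + 5.5338*q - 0.6678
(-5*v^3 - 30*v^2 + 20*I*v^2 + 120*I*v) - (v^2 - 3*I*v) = -5*v^3 - 31*v^2 + 20*I*v^2 + 123*I*v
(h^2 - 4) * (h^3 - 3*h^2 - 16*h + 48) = h^5 - 3*h^4 - 20*h^3 + 60*h^2 + 64*h - 192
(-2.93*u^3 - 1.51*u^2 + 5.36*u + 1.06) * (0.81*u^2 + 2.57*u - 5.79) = -2.3733*u^5 - 8.7532*u^4 + 17.4256*u^3 + 23.3767*u^2 - 28.3102*u - 6.1374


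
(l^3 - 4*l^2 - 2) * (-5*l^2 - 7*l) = -5*l^5 + 13*l^4 + 28*l^3 + 10*l^2 + 14*l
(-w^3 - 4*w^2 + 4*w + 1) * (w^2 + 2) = -w^5 - 4*w^4 + 2*w^3 - 7*w^2 + 8*w + 2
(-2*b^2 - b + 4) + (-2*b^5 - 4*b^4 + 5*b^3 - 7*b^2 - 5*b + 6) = -2*b^5 - 4*b^4 + 5*b^3 - 9*b^2 - 6*b + 10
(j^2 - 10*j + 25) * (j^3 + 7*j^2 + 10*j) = j^5 - 3*j^4 - 35*j^3 + 75*j^2 + 250*j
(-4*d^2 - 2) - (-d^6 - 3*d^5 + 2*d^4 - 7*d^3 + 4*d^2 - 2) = d^6 + 3*d^5 - 2*d^4 + 7*d^3 - 8*d^2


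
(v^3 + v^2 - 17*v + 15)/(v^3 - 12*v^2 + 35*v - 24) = (v + 5)/(v - 8)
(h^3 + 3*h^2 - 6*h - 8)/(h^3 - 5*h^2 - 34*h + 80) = (h^2 + 5*h + 4)/(h^2 - 3*h - 40)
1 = 1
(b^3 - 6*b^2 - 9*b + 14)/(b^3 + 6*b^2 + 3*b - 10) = (b - 7)/(b + 5)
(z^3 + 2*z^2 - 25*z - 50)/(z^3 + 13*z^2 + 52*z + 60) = (z - 5)/(z + 6)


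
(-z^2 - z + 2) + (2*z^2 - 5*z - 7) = z^2 - 6*z - 5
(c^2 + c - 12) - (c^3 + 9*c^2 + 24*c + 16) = -c^3 - 8*c^2 - 23*c - 28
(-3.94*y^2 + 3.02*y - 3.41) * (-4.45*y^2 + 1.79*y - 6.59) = 17.533*y^4 - 20.4916*y^3 + 46.5449*y^2 - 26.0057*y + 22.4719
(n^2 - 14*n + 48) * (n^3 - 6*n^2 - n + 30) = n^5 - 20*n^4 + 131*n^3 - 244*n^2 - 468*n + 1440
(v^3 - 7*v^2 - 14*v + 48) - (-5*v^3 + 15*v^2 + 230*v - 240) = 6*v^3 - 22*v^2 - 244*v + 288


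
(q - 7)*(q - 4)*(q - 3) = q^3 - 14*q^2 + 61*q - 84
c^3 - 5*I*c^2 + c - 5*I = (c - 5*I)*(c - I)*(c + I)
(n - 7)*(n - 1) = n^2 - 8*n + 7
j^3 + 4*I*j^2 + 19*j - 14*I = (j - 2*I)*(j - I)*(j + 7*I)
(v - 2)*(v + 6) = v^2 + 4*v - 12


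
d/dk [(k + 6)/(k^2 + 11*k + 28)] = (k^2 + 11*k - (k + 6)*(2*k + 11) + 28)/(k^2 + 11*k + 28)^2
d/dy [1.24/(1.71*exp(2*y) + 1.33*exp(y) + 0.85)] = (-4.2408*exp(y) - 1.6492)*exp(y)/(1.71*exp(2*y) + 1.33*exp(y) + 0.85)^2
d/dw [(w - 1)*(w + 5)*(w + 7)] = 3*w^2 + 22*w + 23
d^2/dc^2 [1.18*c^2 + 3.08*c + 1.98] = 2.36000000000000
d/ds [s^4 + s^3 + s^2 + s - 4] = 4*s^3 + 3*s^2 + 2*s + 1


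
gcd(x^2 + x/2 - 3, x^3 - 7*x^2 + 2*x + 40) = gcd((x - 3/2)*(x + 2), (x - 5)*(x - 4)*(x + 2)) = x + 2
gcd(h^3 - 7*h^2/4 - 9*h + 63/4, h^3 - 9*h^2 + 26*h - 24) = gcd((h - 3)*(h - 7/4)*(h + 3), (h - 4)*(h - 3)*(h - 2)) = h - 3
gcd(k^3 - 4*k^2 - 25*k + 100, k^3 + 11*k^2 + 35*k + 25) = k + 5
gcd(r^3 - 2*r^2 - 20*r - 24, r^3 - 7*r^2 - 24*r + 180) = r - 6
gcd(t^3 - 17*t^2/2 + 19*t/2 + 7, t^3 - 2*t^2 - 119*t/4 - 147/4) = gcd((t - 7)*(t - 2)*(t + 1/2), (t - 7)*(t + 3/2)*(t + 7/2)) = t - 7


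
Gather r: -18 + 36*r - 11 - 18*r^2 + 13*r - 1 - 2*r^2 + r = -20*r^2 + 50*r - 30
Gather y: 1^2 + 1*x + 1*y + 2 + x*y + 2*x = 3*x + y*(x + 1) + 3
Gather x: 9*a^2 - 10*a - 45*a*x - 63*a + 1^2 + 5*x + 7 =9*a^2 - 73*a + x*(5 - 45*a) + 8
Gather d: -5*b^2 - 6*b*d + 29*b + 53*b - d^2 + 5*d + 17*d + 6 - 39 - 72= -5*b^2 + 82*b - d^2 + d*(22 - 6*b) - 105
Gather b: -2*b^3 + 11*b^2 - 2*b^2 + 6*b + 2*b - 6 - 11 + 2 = -2*b^3 + 9*b^2 + 8*b - 15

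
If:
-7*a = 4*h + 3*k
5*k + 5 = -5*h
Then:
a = k/7 + 4/7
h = -k - 1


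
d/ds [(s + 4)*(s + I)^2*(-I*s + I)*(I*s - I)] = (s - 1)*(s + I)*(2*(s - 1)*(s + 4) + (s - 1)*(s + I) + 2*(s + 4)*(s + I))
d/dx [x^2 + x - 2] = 2*x + 1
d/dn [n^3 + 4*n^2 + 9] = n*(3*n + 8)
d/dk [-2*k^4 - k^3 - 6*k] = -8*k^3 - 3*k^2 - 6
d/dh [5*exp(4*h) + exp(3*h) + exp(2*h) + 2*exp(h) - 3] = (20*exp(3*h) + 3*exp(2*h) + 2*exp(h) + 2)*exp(h)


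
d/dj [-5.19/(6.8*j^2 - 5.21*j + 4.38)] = (70.584*j - 27.0399)/(6.8*j^2 - 5.21*j + 4.38)^2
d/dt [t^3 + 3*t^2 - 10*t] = 3*t^2 + 6*t - 10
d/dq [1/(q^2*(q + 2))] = (-3*q - 4)/(q^3*(q^2 + 4*q + 4))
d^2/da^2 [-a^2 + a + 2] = -2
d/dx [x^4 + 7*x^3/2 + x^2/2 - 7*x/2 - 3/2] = 4*x^3 + 21*x^2/2 + x - 7/2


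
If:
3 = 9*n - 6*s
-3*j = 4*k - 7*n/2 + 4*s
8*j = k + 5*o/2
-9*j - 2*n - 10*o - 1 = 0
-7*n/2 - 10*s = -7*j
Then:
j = -8/1691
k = 2271/6764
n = 454/1691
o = -133/890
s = -329/3382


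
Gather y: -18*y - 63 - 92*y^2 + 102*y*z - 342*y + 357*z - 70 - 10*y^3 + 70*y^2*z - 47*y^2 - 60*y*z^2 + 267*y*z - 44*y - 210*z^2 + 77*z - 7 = -10*y^3 + y^2*(70*z - 139) + y*(-60*z^2 + 369*z - 404) - 210*z^2 + 434*z - 140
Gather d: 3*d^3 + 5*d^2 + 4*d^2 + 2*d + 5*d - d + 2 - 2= 3*d^3 + 9*d^2 + 6*d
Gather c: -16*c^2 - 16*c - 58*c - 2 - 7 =-16*c^2 - 74*c - 9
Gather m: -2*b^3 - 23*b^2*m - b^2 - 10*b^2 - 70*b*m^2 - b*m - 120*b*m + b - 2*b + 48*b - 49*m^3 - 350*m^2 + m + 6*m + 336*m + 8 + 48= -2*b^3 - 11*b^2 + 47*b - 49*m^3 + m^2*(-70*b - 350) + m*(-23*b^2 - 121*b + 343) + 56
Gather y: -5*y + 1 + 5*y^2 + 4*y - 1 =5*y^2 - y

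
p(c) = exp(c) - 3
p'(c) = exp(c)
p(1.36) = 0.90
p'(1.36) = 3.90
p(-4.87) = -2.99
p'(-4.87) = 0.01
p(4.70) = 106.95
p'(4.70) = 109.95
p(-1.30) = -2.73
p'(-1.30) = 0.27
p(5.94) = 376.93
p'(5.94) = 379.93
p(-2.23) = -2.89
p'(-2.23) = 0.11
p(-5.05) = -2.99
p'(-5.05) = 0.01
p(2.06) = 4.85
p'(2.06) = 7.85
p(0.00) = -2.00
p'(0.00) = 1.00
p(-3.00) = -2.95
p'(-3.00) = 0.05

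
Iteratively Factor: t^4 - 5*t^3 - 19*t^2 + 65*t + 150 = (t - 5)*(t^3 - 19*t - 30) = (t - 5)^2*(t^2 + 5*t + 6) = (t - 5)^2*(t + 2)*(t + 3)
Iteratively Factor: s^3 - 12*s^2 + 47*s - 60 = (s - 4)*(s^2 - 8*s + 15) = (s - 5)*(s - 4)*(s - 3)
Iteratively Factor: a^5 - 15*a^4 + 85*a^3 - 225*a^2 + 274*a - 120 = (a - 5)*(a^4 - 10*a^3 + 35*a^2 - 50*a + 24) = (a - 5)*(a - 2)*(a^3 - 8*a^2 + 19*a - 12) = (a - 5)*(a - 3)*(a - 2)*(a^2 - 5*a + 4) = (a - 5)*(a - 3)*(a - 2)*(a - 1)*(a - 4)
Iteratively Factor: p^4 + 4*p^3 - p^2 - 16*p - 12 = (p + 3)*(p^3 + p^2 - 4*p - 4) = (p - 2)*(p + 3)*(p^2 + 3*p + 2) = (p - 2)*(p + 1)*(p + 3)*(p + 2)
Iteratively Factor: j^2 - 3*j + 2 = (j - 2)*(j - 1)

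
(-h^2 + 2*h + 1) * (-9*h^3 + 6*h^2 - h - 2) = 9*h^5 - 24*h^4 + 4*h^3 + 6*h^2 - 5*h - 2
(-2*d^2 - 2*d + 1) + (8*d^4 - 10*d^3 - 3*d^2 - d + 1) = 8*d^4 - 10*d^3 - 5*d^2 - 3*d + 2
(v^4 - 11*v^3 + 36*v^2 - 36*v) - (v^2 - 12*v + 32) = v^4 - 11*v^3 + 35*v^2 - 24*v - 32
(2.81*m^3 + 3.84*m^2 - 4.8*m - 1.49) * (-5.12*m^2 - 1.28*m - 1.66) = -14.3872*m^5 - 23.2576*m^4 + 14.9962*m^3 + 7.3984*m^2 + 9.8752*m + 2.4734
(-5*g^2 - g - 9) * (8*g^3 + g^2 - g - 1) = -40*g^5 - 13*g^4 - 68*g^3 - 3*g^2 + 10*g + 9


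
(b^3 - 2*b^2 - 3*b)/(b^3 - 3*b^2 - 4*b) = (b - 3)/(b - 4)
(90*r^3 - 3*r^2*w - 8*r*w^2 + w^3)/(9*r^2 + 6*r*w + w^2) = (30*r^2 - 11*r*w + w^2)/(3*r + w)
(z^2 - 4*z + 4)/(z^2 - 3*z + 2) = (z - 2)/(z - 1)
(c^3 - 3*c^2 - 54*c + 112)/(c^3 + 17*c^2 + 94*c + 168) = (c^2 - 10*c + 16)/(c^2 + 10*c + 24)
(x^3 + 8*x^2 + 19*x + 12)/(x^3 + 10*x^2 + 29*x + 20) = (x + 3)/(x + 5)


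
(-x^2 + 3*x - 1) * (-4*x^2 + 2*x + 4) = 4*x^4 - 14*x^3 + 6*x^2 + 10*x - 4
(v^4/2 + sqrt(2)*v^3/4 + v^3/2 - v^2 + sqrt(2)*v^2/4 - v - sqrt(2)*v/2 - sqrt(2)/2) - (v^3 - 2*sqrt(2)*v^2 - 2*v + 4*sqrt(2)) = v^4/2 - v^3/2 + sqrt(2)*v^3/4 - v^2 + 9*sqrt(2)*v^2/4 - sqrt(2)*v/2 + v - 9*sqrt(2)/2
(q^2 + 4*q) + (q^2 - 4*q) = 2*q^2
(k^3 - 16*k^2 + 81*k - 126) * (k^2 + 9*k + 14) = k^5 - 7*k^4 - 49*k^3 + 379*k^2 - 1764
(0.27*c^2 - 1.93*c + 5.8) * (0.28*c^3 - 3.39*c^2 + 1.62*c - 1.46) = 0.0756*c^5 - 1.4557*c^4 + 8.6041*c^3 - 23.1828*c^2 + 12.2138*c - 8.468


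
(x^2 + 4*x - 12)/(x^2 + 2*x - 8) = (x + 6)/(x + 4)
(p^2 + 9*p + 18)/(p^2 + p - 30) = (p + 3)/(p - 5)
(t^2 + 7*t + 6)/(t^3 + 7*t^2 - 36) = (t + 1)/(t^2 + t - 6)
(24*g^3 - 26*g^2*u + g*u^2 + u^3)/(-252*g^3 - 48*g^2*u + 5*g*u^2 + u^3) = (4*g^2 - 5*g*u + u^2)/(-42*g^2 - g*u + u^2)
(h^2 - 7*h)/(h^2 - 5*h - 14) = h/(h + 2)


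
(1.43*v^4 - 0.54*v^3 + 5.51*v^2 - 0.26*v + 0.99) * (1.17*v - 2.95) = 1.6731*v^5 - 4.8503*v^4 + 8.0397*v^3 - 16.5587*v^2 + 1.9253*v - 2.9205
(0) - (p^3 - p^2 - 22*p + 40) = -p^3 + p^2 + 22*p - 40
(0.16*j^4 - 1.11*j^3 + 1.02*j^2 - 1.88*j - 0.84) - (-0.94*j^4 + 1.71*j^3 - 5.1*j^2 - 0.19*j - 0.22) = 1.1*j^4 - 2.82*j^3 + 6.12*j^2 - 1.69*j - 0.62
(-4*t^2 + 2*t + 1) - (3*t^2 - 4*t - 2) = -7*t^2 + 6*t + 3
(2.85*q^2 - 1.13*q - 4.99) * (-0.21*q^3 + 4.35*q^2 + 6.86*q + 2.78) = -0.5985*q^5 + 12.6348*q^4 + 15.6834*q^3 - 21.5353*q^2 - 37.3728*q - 13.8722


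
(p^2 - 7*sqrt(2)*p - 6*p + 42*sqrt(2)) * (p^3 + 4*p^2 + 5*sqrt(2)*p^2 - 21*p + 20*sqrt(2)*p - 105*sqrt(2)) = p^5 - 2*sqrt(2)*p^4 - 2*p^4 - 115*p^3 + 4*sqrt(2)*p^3 + 90*sqrt(2)*p^2 + 266*p^2 - 252*sqrt(2)*p + 3150*p - 8820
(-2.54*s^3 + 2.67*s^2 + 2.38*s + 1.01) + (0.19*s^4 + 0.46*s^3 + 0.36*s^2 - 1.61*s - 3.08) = 0.19*s^4 - 2.08*s^3 + 3.03*s^2 + 0.77*s - 2.07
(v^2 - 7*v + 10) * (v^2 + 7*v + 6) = v^4 - 33*v^2 + 28*v + 60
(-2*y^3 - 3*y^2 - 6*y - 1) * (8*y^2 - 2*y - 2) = -16*y^5 - 20*y^4 - 38*y^3 + 10*y^2 + 14*y + 2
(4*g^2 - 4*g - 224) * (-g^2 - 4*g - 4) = -4*g^4 - 12*g^3 + 224*g^2 + 912*g + 896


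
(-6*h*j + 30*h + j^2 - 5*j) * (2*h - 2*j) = -12*h^2*j + 60*h^2 + 14*h*j^2 - 70*h*j - 2*j^3 + 10*j^2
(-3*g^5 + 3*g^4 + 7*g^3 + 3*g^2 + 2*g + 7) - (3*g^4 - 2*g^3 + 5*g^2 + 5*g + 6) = -3*g^5 + 9*g^3 - 2*g^2 - 3*g + 1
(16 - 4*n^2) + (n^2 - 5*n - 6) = -3*n^2 - 5*n + 10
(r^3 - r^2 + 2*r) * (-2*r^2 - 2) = -2*r^5 + 2*r^4 - 6*r^3 + 2*r^2 - 4*r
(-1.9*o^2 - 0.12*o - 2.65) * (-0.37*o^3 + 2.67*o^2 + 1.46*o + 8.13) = 0.703*o^5 - 5.0286*o^4 - 2.1139*o^3 - 22.6977*o^2 - 4.8446*o - 21.5445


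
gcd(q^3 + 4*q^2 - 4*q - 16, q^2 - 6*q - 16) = q + 2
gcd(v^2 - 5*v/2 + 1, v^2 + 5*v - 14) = v - 2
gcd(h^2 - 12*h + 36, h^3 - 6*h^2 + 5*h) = 1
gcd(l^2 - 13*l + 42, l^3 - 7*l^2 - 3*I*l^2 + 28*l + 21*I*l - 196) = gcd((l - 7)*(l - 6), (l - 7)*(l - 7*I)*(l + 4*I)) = l - 7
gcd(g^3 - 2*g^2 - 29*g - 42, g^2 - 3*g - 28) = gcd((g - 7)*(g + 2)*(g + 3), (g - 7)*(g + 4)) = g - 7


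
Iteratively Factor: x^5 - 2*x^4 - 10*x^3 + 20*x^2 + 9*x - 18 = (x + 3)*(x^4 - 5*x^3 + 5*x^2 + 5*x - 6) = (x - 3)*(x + 3)*(x^3 - 2*x^2 - x + 2) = (x - 3)*(x + 1)*(x + 3)*(x^2 - 3*x + 2) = (x - 3)*(x - 1)*(x + 1)*(x + 3)*(x - 2)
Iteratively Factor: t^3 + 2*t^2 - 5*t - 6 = (t + 1)*(t^2 + t - 6) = (t - 2)*(t + 1)*(t + 3)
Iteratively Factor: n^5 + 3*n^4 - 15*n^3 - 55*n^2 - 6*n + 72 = (n + 3)*(n^4 - 15*n^2 - 10*n + 24) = (n - 4)*(n + 3)*(n^3 + 4*n^2 + n - 6) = (n - 4)*(n + 2)*(n + 3)*(n^2 + 2*n - 3) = (n - 4)*(n + 2)*(n + 3)^2*(n - 1)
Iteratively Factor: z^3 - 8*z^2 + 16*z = (z)*(z^2 - 8*z + 16) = z*(z - 4)*(z - 4)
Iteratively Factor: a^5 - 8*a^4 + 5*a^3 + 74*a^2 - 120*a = (a - 4)*(a^4 - 4*a^3 - 11*a^2 + 30*a) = (a - 4)*(a - 2)*(a^3 - 2*a^2 - 15*a) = (a - 4)*(a - 2)*(a + 3)*(a^2 - 5*a) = a*(a - 4)*(a - 2)*(a + 3)*(a - 5)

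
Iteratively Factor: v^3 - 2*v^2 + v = (v)*(v^2 - 2*v + 1) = v*(v - 1)*(v - 1)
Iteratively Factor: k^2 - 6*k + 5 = (k - 5)*(k - 1)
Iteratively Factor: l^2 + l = (l + 1)*(l)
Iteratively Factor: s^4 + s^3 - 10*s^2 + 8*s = (s - 2)*(s^3 + 3*s^2 - 4*s) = (s - 2)*(s + 4)*(s^2 - s) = (s - 2)*(s - 1)*(s + 4)*(s)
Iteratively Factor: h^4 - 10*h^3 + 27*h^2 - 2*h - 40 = (h - 5)*(h^3 - 5*h^2 + 2*h + 8) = (h - 5)*(h + 1)*(h^2 - 6*h + 8) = (h - 5)*(h - 4)*(h + 1)*(h - 2)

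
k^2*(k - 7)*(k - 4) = k^4 - 11*k^3 + 28*k^2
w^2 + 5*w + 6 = (w + 2)*(w + 3)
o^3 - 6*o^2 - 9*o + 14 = (o - 7)*(o - 1)*(o + 2)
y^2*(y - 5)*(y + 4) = y^4 - y^3 - 20*y^2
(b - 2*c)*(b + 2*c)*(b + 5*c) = b^3 + 5*b^2*c - 4*b*c^2 - 20*c^3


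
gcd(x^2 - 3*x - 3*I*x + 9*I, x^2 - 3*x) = x - 3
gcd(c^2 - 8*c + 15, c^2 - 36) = 1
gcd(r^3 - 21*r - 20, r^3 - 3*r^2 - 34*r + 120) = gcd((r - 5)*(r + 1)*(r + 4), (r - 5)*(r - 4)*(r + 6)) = r - 5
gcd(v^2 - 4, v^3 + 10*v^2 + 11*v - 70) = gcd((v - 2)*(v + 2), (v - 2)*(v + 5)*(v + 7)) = v - 2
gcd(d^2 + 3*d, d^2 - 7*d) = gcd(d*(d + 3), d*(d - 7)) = d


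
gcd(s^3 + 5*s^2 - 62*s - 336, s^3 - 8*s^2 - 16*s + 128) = s - 8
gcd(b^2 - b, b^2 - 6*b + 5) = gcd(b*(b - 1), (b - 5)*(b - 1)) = b - 1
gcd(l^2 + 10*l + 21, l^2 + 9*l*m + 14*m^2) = 1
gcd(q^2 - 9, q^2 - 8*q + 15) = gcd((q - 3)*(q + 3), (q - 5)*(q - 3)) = q - 3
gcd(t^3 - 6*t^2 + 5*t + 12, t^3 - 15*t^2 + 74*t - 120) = t - 4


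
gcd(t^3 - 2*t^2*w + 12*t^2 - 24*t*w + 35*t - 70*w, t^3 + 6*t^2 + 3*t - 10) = t + 5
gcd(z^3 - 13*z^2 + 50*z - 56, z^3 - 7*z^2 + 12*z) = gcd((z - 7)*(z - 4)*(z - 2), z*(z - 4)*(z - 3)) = z - 4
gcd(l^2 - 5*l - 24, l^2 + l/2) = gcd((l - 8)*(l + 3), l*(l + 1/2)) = 1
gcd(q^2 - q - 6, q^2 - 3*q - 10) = q + 2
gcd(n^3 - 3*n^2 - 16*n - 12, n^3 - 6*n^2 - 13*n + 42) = 1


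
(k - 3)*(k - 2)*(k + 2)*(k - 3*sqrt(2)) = k^4 - 3*sqrt(2)*k^3 - 3*k^3 - 4*k^2 + 9*sqrt(2)*k^2 + 12*k + 12*sqrt(2)*k - 36*sqrt(2)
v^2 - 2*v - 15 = (v - 5)*(v + 3)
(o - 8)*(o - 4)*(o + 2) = o^3 - 10*o^2 + 8*o + 64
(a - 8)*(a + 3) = a^2 - 5*a - 24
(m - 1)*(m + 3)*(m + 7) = m^3 + 9*m^2 + 11*m - 21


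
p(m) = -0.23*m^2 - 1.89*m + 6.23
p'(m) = -0.46*m - 1.89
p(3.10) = -1.84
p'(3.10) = -3.32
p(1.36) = 3.23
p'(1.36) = -2.52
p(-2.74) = 9.68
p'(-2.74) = -0.63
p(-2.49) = 9.51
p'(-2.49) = -0.74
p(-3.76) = 10.08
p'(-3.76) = -0.16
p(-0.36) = 6.88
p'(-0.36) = -1.72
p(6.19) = -14.28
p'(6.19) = -4.74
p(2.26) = 0.78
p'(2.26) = -2.93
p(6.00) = -13.39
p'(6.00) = -4.65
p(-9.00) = 4.61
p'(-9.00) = 2.25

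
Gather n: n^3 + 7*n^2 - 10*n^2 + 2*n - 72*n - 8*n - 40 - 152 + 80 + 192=n^3 - 3*n^2 - 78*n + 80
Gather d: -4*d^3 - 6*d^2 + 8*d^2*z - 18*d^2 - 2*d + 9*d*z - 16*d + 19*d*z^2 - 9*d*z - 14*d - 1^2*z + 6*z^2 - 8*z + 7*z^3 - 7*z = -4*d^3 + d^2*(8*z - 24) + d*(19*z^2 - 32) + 7*z^3 + 6*z^2 - 16*z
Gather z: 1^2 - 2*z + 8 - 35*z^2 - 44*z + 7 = -35*z^2 - 46*z + 16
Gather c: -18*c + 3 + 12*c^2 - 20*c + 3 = 12*c^2 - 38*c + 6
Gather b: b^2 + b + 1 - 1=b^2 + b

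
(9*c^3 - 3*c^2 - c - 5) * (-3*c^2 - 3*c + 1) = -27*c^5 - 18*c^4 + 21*c^3 + 15*c^2 + 14*c - 5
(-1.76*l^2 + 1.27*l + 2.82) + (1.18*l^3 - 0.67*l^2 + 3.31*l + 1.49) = 1.18*l^3 - 2.43*l^2 + 4.58*l + 4.31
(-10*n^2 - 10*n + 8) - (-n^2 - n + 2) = -9*n^2 - 9*n + 6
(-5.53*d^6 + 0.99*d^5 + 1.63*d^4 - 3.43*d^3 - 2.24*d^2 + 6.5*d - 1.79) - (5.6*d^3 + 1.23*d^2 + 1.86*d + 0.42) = -5.53*d^6 + 0.99*d^5 + 1.63*d^4 - 9.03*d^3 - 3.47*d^2 + 4.64*d - 2.21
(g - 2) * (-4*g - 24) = -4*g^2 - 16*g + 48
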